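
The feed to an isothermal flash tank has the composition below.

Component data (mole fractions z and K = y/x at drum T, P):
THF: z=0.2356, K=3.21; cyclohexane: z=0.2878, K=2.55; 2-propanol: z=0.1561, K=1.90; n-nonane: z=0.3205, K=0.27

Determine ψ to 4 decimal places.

ψ = 0.7234

Let ψ = V/F and solve Σ zᵢ(Kᵢ−1)/(1+ψ(Kᵢ−1)) = 0.
Check two-phase: ΣzᵢKᵢ = 1.8733 > 1 and Σzᵢ/Kᵢ = 1.4555 > 1, so g(0) = 0.8733 > 0 and g(1) = -0.4555 < 0.
Iterate (Newton) starting at ψ = 0.61:
  ψ = 0.6100: g = 0.11995, g' = -0.9992 → ψ = 0.7300
  ψ = 0.7300: g = -0.00763, g' = -1.1496 → ψ = 0.7234
Converged at ψ = 0.7234.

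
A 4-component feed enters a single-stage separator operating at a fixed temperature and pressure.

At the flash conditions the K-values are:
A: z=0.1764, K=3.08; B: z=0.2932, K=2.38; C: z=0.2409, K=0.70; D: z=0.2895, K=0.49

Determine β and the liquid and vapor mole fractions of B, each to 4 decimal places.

Let β = V/F and solve Σ zᵢ(Kᵢ−1)/(1+β(Kᵢ−1)) = 0.
Feasibility: ΣzᵢKᵢ = 1.5516, Σzᵢ/Kᵢ = 1.1154 — both > 1, two phases present.
Newton iteration, β⁰ = 0.5:
  β = 0.5000: g = 0.13607, g' = -0.5446 → β = 0.7499
  β = 0.7499: g = 0.00986, g' = -0.4849 → β = 0.7702
Converged at β = 0.7702.
Compositions from xᵢ = zᵢ/(1+β(Kᵢ−1)), yᵢ = Kᵢxᵢ:
  A: x = 0.0678, y = 0.2088
  B: x = 0.1421, y = 0.3383
  C: x = 0.3133, y = 0.2193
  D: x = 0.4768, y = 0.2336

β = 0.7702, x_B = 0.1421, y_B = 0.3383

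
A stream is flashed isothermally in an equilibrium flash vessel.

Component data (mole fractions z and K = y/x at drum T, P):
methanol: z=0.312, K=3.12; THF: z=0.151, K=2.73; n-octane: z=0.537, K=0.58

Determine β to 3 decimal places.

β = 0.831

Rachford–Rice: g(β) = Σ zᵢ(Kᵢ−1)/(1+β(Kᵢ−1)) = 0.
Check two-phase: ΣzᵢKᵢ = 1.697 > 1 and Σzᵢ/Kᵢ = 1.081 > 1, so g(0) = 0.697 > 0 and g(1) = -0.081 < 0.
Newton–Raphson from β = 0.35:
  β = 0.350: g = 0.2780, g' = -0.768 → β = 0.712
  β = 0.712: g = 0.0588, g' = -0.506 → β = 0.828
  β = 0.828: g = 0.0015, g' = -0.484 → β = 0.831
Converged at β = 0.831.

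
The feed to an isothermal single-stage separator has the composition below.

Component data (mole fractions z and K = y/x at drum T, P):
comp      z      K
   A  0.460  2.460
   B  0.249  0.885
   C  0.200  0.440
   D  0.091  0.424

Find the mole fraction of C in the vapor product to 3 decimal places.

y_C = 0.153

Material balance + equilibrium reduce to Σ zᵢ(Kᵢ−1)/(1+ψ(Kᵢ−1)) = 0.
g(0) = ΣzᵢKᵢ − 1 = 0.479 and g(1) = 1 − Σzᵢ/Kᵢ = -0.138, so a root lies in (0, 1).
Newton iteration, ψ⁰ = 0.47:
  ψ = 0.470: g = 0.1441, g' = -0.521 → ψ = 0.747
  ψ = 0.747: g = 0.0055, g' = -0.507 → ψ = 0.758
Converged at ψ = 0.758.
Compositions from xᵢ = zᵢ/(1+ψ(Kᵢ−1)), yᵢ = Kᵢxᵢ:
  A: x = 0.218, y = 0.537
  B: x = 0.273, y = 0.241
  C: x = 0.347, y = 0.153
  D: x = 0.161, y = 0.068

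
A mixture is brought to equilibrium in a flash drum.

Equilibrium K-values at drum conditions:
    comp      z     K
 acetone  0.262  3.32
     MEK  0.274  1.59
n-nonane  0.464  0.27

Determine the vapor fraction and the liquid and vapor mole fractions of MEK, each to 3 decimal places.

Material balance + equilibrium reduce to Σ zᵢ(Kᵢ−1)/(1+ψ(Kᵢ−1)) = 0.
g(0) = ΣzᵢKᵢ − 1 = 0.431 and g(1) = 1 − Σzᵢ/Kᵢ = -0.970, so a root lies in (0, 1).
Newton iteration, ψ⁰ = 0.53:
  ψ = 0.530: g = -0.1567, g' = -0.997 → ψ = 0.373
  ψ = 0.373: g = -0.0069, g' = -0.936 → ψ = 0.365
Converged at ψ = 0.365.
Compositions from xᵢ = zᵢ/(1+ψ(Kᵢ−1)), yᵢ = Kᵢxᵢ:
  acetone: x = 0.142, y = 0.471
  MEK: x = 0.225, y = 0.358
  n-nonane: x = 0.633, y = 0.171

ψ = 0.365, x_MEK = 0.225, y_MEK = 0.358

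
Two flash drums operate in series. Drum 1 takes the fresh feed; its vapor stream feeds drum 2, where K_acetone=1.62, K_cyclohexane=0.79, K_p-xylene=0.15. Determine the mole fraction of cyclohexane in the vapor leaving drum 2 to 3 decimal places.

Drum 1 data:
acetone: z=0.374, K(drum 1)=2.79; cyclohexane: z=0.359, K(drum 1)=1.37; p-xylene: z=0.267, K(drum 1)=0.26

Drum 1:
Let ψ₁ = V/F and solve Σ zᵢ(Kᵢ−1)/(1+ψ₁(Kᵢ−1)) = 0.
Feasibility: ΣzᵢKᵢ = 1.605, Σzᵢ/Kᵢ = 1.423 — both > 1, two phases present.
Iterate (Newton) starting at ψ₁ = 0.5:
  ψ₁ = 0.500: g = 0.1518, g' = -0.737 → ψ₁ = 0.706
  ψ₁ = 0.706: g = -0.0126, g' = -0.906 → ψ₁ = 0.692
Converged at ψ₁ = 0.692.
Drum-1 compositions:
  acetone: x = 0.167, y = 0.466
  cyclohexane: x = 0.286, y = 0.392
  p-xylene: x = 0.547, y = 0.142
Drum-2 feed = drum-1 vapor: z₂ = (0.4662, 0.3916, 0.1422).
Drum 2:
Rachford–Rice: g(ψ₂) = Σ zᵢ(Kᵢ−1)/(1+ψ₂(Kᵢ−1)) = 0.
Check two-phase: ΣzᵢKᵢ = 1.086 > 1 and Σzᵢ/Kᵢ = 1.732 > 1, so g(0) = 0.086 > 0 and g(1) = -0.732 < 0.
Iterate (Newton) starting at ψ₂ = 0.63:
  ψ₂ = 0.630: g = -0.1472, g' = -0.592 → ψ₂ = 0.381
  ψ₂ = 0.381: g = -0.0345, g' = -0.363 → ψ₂ = 0.286
  ψ₂ = 0.286: g = -0.0018, g' = -0.328 → ψ₂ = 0.281
Converged at ψ₂ = 0.281.
  acetone: x = 0.397, y = 0.643
  cyclohexane: x = 0.416, y = 0.329
  p-xylene: x = 0.187, y = 0.028

y_cyclohexane (drum 2) = 0.329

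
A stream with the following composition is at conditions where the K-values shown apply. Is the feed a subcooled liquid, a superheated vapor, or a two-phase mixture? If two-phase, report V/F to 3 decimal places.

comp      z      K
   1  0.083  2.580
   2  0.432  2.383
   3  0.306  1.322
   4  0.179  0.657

superheated vapor

ΣzᵢKᵢ = 1.766; Σzᵢ/Kᵢ = 0.717.
Since Σzᵢ/Kᵢ < 1 the mixture is above its dew point — single vapor phase.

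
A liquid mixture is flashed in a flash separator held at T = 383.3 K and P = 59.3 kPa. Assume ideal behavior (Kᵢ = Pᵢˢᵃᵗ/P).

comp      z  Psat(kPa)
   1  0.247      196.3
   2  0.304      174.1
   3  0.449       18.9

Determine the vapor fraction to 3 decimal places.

ψ = 0.594

Raoult's law: Kᵢ = Pᵢˢᵃᵗ/P = Pᵢˢᵃᵗ/59.3.
  K_1 = 196.3/59.3 = 3.31029, K_2 = 174.1/59.3 = 2.93592, K_3 = 18.9/59.3 = 0.31872
Rachford–Rice: g(ψ) = Σ zᵢ(Kᵢ−1)/(1+ψ(Kᵢ−1)) = 0.
Check two-phase: ΣzᵢKᵢ = 1.853 > 1 and Σzᵢ/Kᵢ = 1.587 > 1, so g(0) = 0.853 > 0 and g(1) = -0.587 < 0.
Newton iteration, ψ⁰ = 0.62:
  ψ = 0.620: g = -0.0275, g' = -1.083 → ψ = 0.595
  ψ = 0.595: g = -0.0002, g' = -1.069 → ψ = 0.594
Converged at ψ = 0.594.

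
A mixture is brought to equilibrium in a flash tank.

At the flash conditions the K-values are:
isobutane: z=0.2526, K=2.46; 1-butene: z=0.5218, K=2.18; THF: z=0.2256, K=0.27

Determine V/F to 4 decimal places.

V/F = 0.8824

Newton iteration, V/F⁰ = 0.47:
  V/F = 0.4700: g = 0.36408, g' = -0.7686 → V/F = 0.9437
  V/F = 0.9437: g = -0.08293, g' = -1.5000 → V/F = 0.8884
  V/F = 0.8884: g = -0.00741, g' = -1.2484 → V/F = 0.8825
  V/F = 0.8825: g = -0.00006, g' = -1.2268 → V/F = 0.8824
Converged at V/F = 0.8824.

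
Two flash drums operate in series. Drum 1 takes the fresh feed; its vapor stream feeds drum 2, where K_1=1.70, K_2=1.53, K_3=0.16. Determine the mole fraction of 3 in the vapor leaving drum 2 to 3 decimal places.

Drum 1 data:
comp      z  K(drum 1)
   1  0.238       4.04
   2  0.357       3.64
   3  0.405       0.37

Drum 1:
Let ψ₁ = V/F and solve Σ zᵢ(Kᵢ−1)/(1+ψ₁(Kᵢ−1)) = 0.
Check two-phase: ΣzᵢKᵢ = 2.411 > 1 and Σzᵢ/Kᵢ = 1.252 > 1, so g(0) = 1.411 > 0 and g(1) = -0.252 < 0.
Newton–Raphson from ψ₁ = 0.5:
  ψ₁ = 0.500: g = 0.3209, g' = -1.151 → ψ₁ = 0.779
  ψ₁ = 0.779: g = 0.0224, g' = -1.080 → ψ₁ = 0.799
Converged at ψ₁ = 0.799.
Drum-1 compositions:
  1: x = 0.069, y = 0.280
  2: x = 0.115, y = 0.418
  3: x = 0.816, y = 0.302
Drum-2 feed = drum-1 vapor: z₂ = (0.2803, 0.4178, 0.3019).
Drum 2:
Let ψ₂ = V/F and solve Σ zᵢ(Kᵢ−1)/(1+ψ₂(Kᵢ−1)) = 0.
g(0) = ΣzᵢKᵢ − 1 = 0.164 and g(1) = 1 − Σzᵢ/Kᵢ = -1.325, so a root lies in (0, 1).
Newton–Raphson from ψ₂ = 0.36:
  ψ₂ = 0.360: g = -0.0208, g' = -0.608 → ψ₂ = 0.326
  ψ₂ = 0.326: g = -0.0005, g' = -0.580 → ψ₂ = 0.325
Converged at ψ₂ = 0.325.
  1: x = 0.228, y = 0.388
  2: x = 0.356, y = 0.545
  3: x = 0.415, y = 0.066

y_3 (drum 2) = 0.066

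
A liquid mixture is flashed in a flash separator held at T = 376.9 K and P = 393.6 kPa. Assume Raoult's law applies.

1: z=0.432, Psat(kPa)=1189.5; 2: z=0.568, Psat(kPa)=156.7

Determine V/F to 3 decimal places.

V/F = 0.437

Raoult's law: Kᵢ = Pᵢˢᵃᵗ/P = Pᵢˢᵃᵗ/393.6.
  K_1 = 1189.5/393.6 = 3.02210, K_2 = 156.7/393.6 = 0.39812
Material balance + equilibrium reduce to Σ zᵢ(Kᵢ−1)/(1+V/F(Kᵢ−1)) = 0.
g(0) = ΣzᵢKᵢ − 1 = 0.532 and g(1) = 1 − Σzᵢ/Kᵢ = -0.570, so a root lies in (0, 1).
Binary case is linear: z₁(K₁−1)(1+V/F(K₂−1)) + z₂(K₂−1)(1+V/F(K₁−1)) = 0
⇒ V/F = [z₁(K₁−1)+z₂(K₂−1)] / [−(K₁−1)(K₂−1)] = 0.5317/1.2171 = 0.437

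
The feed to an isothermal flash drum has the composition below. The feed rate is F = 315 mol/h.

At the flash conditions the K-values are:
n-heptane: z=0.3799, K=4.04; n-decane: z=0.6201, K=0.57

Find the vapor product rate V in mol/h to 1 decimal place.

Material balance + equilibrium reduce to Σ zᵢ(Kᵢ−1)/(1+ψ(Kᵢ−1)) = 0.
Feasibility: ΣzᵢKᵢ = 1.8883, Σzᵢ/Kᵢ = 1.1819 — both > 1, two phases present.
Newton–Raphson from ψ = 0.5:
  ψ = 0.5000: g = 0.11862, g' = -0.7389 → ψ = 0.6605
  ψ = 0.6605: g = 0.01152, g' = -0.6117 → ψ = 0.6794
  ψ = 0.6794: g = 0.00009, g' = -0.6025 → ψ = 0.6795
Converged at ψ = 0.6795.
Then V = ψ·F = 0.6795·315 = 214.0 mol/h and L = F − V = 101.0 mol/h.

V = 214.0 mol/h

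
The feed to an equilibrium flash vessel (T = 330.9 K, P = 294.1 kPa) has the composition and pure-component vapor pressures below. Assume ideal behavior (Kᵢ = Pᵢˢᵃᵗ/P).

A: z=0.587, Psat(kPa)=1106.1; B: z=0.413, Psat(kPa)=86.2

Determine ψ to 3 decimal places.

Raoult's law: Kᵢ = Pᵢˢᵃᵗ/P = Pᵢˢᵃᵗ/294.1.
  K_A = 1106.1/294.1 = 3.76097, K_B = 86.2/294.1 = 0.29310
Binary case is linear: z₁(K₁−1)(1+ψ(K₂−1)) + z₂(K₂−1)(1+ψ(K₁−1)) = 0
⇒ ψ = [z₁(K₁−1)+z₂(K₂−1)] / [−(K₁−1)(K₂−1)] = 1.3287/1.9517 = 0.681

ψ = 0.681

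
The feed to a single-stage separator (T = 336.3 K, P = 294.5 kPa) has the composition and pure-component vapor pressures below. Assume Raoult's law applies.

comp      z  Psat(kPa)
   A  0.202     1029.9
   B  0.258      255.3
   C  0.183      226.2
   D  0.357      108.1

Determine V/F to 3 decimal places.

V/F = 0.197

Raoult's law: Kᵢ = Pᵢˢᵃᵗ/P = Pᵢˢᵃᵗ/294.5.
  K_A = 1029.9/294.5 = 3.49711, K_B = 255.3/294.5 = 0.86689, K_C = 226.2/294.5 = 0.76808, K_D = 108.1/294.5 = 0.36706
Iterate (Newton) starting at V/F = 0.5:
  V/F = 0.500: g = -0.1910, g' = -0.573 → V/F = 0.167
  V/F = 0.167: g = 0.0243, g' = -0.822 → V/F = 0.196
  V/F = 0.196: g = 0.0008, g' = -0.769 → V/F = 0.197
Converged at V/F = 0.197.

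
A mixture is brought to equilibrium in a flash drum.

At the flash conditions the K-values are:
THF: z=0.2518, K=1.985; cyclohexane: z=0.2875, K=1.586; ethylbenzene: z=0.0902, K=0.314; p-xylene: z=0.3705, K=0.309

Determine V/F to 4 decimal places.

V/F = 0.1802

Newton iteration, V/F⁰ = 0.5:
  V/F = 0.5000: g = -0.18887, g' = -0.6800 → V/F = 0.2223
  V/F = 0.2223: g = -0.02295, g' = -0.5477 → V/F = 0.1804
  V/F = 0.1804: g = -0.00011, g' = -0.5431 → V/F = 0.1802
Converged at V/F = 0.1802.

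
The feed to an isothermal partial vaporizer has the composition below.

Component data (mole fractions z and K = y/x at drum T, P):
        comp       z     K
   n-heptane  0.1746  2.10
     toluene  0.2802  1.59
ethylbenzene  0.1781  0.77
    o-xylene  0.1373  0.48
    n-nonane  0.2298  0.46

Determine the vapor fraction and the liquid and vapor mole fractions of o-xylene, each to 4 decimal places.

ψ = 0.3236, x_o-xylene = 0.1651, y_o-xylene = 0.0792

Material balance + equilibrium reduce to Σ zᵢ(Kᵢ−1)/(1+ψ(Kᵢ−1)) = 0.
Feasibility: ΣzᵢKᵢ = 1.1209, Σzᵢ/Kᵢ = 1.2763 — both > 1, two phases present.
Iterate (Newton) starting at ψ = 0.5:
  ψ = 0.5000: g = -0.06119, g' = -0.3517 → ψ = 0.3260
  ψ = 0.3260: g = -0.00084, g' = -0.3466 → ψ = 0.3236
Converged at ψ = 0.3236.
Compositions from xᵢ = zᵢ/(1+ψ(Kᵢ−1)), yᵢ = Kᵢxᵢ:
  n-heptane: x = 0.1288, y = 0.2704
  toluene: x = 0.2353, y = 0.3741
  ethylbenzene: x = 0.1924, y = 0.1482
  o-xylene: x = 0.1651, y = 0.0792
  n-nonane: x = 0.2785, y = 0.1281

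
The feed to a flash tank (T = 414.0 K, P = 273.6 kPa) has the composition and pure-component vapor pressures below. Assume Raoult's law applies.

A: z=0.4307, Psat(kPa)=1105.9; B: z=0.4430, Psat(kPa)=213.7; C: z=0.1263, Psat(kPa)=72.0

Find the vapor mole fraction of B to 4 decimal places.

y_B = 0.4247

Raoult's law: Kᵢ = Pᵢˢᵃᵗ/P = Pᵢˢᵃᵗ/273.6.
  K_A = 1105.9/273.6 = 4.042032, K_B = 213.7/273.6 = 0.781067, K_C = 72.0/273.6 = 0.263158
Newton iteration, ψ⁰ = 0.63:
  ψ = 0.6300: g = 0.16304, g' = -0.7360 → ψ = 0.8515
  ψ = 0.8515: g = -0.00408, g' = -0.8353 → ψ = 0.8466
Converged at ψ = 0.8466.
Compositions from xᵢ = zᵢ/(1+ψ(Kᵢ−1)), yᵢ = Kᵢxᵢ:
  A: x = 0.1205, y = 0.4869
  B: x = 0.5438, y = 0.4247
  C: x = 0.3357, y = 0.0884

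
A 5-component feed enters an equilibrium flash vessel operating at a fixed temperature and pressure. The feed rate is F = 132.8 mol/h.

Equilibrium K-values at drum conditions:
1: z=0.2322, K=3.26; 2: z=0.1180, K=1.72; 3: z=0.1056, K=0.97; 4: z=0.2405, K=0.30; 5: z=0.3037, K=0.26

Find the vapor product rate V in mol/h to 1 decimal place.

Newton–Raphson from ψ = 0.5:
  ψ = 0.5000: g = -0.31010, g' = -0.9925 → ψ = 0.1876
  ψ = 0.1876: g = -0.01454, g' = -1.0129 → ψ = 0.1732
  ψ = 0.1732: g = 0.00014, g' = -1.0324 → ψ = 0.1733
Converged at ψ = 0.1733.
Then V = ψ·F = 0.1733·132.8 = 23.0 mol/h and L = F − V = 109.8 mol/h.

V = 23.0 mol/h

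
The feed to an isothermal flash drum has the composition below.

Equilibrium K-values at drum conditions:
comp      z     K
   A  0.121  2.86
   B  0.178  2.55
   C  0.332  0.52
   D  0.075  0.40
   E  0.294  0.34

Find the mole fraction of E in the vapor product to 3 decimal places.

y_E = 0.108

Rachford–Rice: g(ψ) = Σ zᵢ(Kᵢ−1)/(1+ψ(Kᵢ−1)) = 0.
Check two-phase: ΣzᵢKᵢ = 1.103 > 1 and Σzᵢ/Kᵢ = 1.803 > 1, so g(0) = 0.103 > 0 and g(1) = -0.803 < 0.
Iterate (Newton) starting at ψ = 0.5:
  ψ = 0.500: g = -0.2915, g' = -0.721 → ψ = 0.096
  ψ = 0.096: g = 0.0095, g' = -0.886 → ψ = 0.106
Converged at ψ = 0.106.
Compositions from xᵢ = zᵢ/(1+ψ(Kᵢ−1)), yᵢ = Kᵢxᵢ:
  A: x = 0.101, y = 0.289
  B: x = 0.153, y = 0.390
  C: x = 0.350, y = 0.182
  D: x = 0.080, y = 0.032
  E: x = 0.316, y = 0.108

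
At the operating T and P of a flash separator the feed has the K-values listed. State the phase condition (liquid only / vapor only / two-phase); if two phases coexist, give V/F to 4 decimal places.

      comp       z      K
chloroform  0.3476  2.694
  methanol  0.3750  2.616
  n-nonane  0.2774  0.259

ΣzᵢKᵢ = 1.9893; Σzᵢ/Kᵢ = 1.3434.
Both exceed 1, so a two-phase solution exists.
Material balance + equilibrium reduce to Σ zᵢ(Kᵢ−1)/(1+ψ(Kᵢ−1)) = 0.
Newton–Raphson from ψ = 0.52:
  ψ = 0.5200: g = 0.30795, g' = -0.9742 → ψ = 0.8361
  ψ = 0.8361: g = -0.03884, g' = -1.4003 → ψ = 0.8084
  ψ = 0.8084: g = -0.00131, g' = -1.3090 → ψ = 0.8074
Converged at ψ = 0.8074.

two-phase, V/F = 0.8074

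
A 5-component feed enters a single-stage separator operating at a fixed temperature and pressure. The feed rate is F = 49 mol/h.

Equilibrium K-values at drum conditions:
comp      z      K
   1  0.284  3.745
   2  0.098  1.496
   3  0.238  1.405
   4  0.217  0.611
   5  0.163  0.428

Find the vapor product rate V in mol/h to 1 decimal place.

Iterate (Newton) starting at β = 0.5:
  β = 0.500: g = 0.2123, g' = -0.578 → β = 0.867
  β = 0.867: g = 0.0234, g' = -0.505 → β = 0.914
  β = 0.914: g = -0.0003, g' = -0.519 → β = 0.913
Converged at β = 0.913.
Then V = β·F = 0.9132·49 = 44.7 mol/h and L = F − V = 4.3 mol/h.

V = 44.7 mol/h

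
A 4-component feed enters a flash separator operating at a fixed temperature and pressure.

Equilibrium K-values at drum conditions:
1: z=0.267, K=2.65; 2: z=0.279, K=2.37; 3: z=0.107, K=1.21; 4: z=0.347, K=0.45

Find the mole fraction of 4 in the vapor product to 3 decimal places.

Rachford–Rice: g(ψ) = Σ zᵢ(Kᵢ−1)/(1+ψ(Kᵢ−1)) = 0.
Feasibility: ΣzᵢKᵢ = 1.654, Σzᵢ/Kᵢ = 1.078 — both > 1, two phases present.
Newton–Raphson from ψ = 0.5:
  ψ = 0.500: g = 0.2253, g' = -0.606 → ψ = 0.872
  ψ = 0.872: g = 0.0073, g' = -0.622 → ψ = 0.883
Converged at ψ = 0.883.
Compositions from xᵢ = zᵢ/(1+ψ(Kᵢ−1)), yᵢ = Kᵢxᵢ:
  1: x = 0.109, y = 0.288
  2: x = 0.126, y = 0.299
  3: x = 0.090, y = 0.109
  4: x = 0.675, y = 0.304

y_4 = 0.304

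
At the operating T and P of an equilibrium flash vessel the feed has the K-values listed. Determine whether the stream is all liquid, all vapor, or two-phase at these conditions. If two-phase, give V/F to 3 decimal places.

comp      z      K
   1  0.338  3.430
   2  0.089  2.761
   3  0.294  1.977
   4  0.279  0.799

all vapor

ΣzᵢKᵢ = 2.209; Σzᵢ/Kᵢ = 0.629.
Since Σzᵢ/Kᵢ < 1 the mixture is above its dew point — single vapor phase.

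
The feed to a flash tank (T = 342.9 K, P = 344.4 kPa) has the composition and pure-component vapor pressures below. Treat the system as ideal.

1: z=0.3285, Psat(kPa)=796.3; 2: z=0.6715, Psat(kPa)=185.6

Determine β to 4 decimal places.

β = 0.2007

Raoult's law: Kᵢ = Pᵢˢᵃᵗ/P = Pᵢˢᵃᵗ/344.4.
  K_1 = 796.3/344.4 = 2.312137, K_2 = 185.6/344.4 = 0.538908
Iterate (Newton) starting at β = 0.4:
  β = 0.4000: g = -0.09697, g' = -0.4579 → β = 0.1882
  β = 0.1882: g = 0.00662, g' = -0.5349 → β = 0.2006
  β = 0.2006: g = 0.00004, g' = -0.5278 → β = 0.2007
Converged at β = 0.2007.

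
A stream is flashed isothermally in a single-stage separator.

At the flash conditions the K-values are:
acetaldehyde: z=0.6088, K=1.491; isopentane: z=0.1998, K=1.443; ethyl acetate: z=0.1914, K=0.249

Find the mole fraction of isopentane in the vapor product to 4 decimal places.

y_isopentane = 0.2218

Material balance + equilibrium reduce to Σ zᵢ(Kᵢ−1)/(1+V/F(Kᵢ−1)) = 0.
Feasibility: ΣzᵢKᵢ = 1.2437, Σzᵢ/Kᵢ = 1.3155 — both > 1, two phases present.
Newton iteration, V/F⁰ = 0.44:
  V/F = 0.4400: g = 0.10521, g' = -0.3675 → V/F = 0.7263
  V/F = 0.7263: g = -0.02890, g' = -0.6246 → V/F = 0.6800
  V/F = 0.6800: g = -0.00164, g' = -0.5565 → V/F = 0.6771
  V/F = 0.6771: g = -0.00001, g' = -0.5527 → V/F = 0.6770
Converged at V/F = 0.6770.
Compositions from xᵢ = zᵢ/(1+V/F(Kᵢ−1)), yᵢ = Kᵢxᵢ:
  acetaldehyde: x = 0.4569, y = 0.6813
  isopentane: x = 0.1537, y = 0.2218
  ethyl acetate: x = 0.3894, y = 0.0970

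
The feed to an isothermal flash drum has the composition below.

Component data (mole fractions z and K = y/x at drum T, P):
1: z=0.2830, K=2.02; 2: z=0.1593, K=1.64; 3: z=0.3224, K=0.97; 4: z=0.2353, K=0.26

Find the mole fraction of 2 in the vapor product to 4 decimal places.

y_2 = 0.2015

Rachford–Rice: g(ψ) = Σ zᵢ(Kᵢ−1)/(1+ψ(Kᵢ−1)) = 0.
g(0) = ΣzᵢKᵢ − 1 = 0.2068 and g(1) = 1 − Σzᵢ/Kᵢ = -0.4746, so a root lies in (0, 1).
Newton iteration, ψ⁰ = 0.5:
  ψ = 0.5000: g = -0.01780, g' = -0.4915 → ψ = 0.4638
  ψ = 0.4638: g = -0.00034, g' = -0.4735 → ψ = 0.4631
Converged at ψ = 0.4631.
Compositions from xᵢ = zᵢ/(1+ψ(Kᵢ−1)), yᵢ = Kᵢxᵢ:
  1: x = 0.1922, y = 0.3883
  2: x = 0.1229, y = 0.2015
  3: x = 0.3269, y = 0.3171
  4: x = 0.3580, y = 0.0931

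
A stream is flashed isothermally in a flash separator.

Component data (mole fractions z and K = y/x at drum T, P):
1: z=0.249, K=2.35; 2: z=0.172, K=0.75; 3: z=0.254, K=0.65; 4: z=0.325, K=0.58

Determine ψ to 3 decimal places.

Let ψ = V/F and solve Σ zᵢ(Kᵢ−1)/(1+ψ(Kᵢ−1)) = 0.
Feasibility: ΣzᵢKᵢ = 1.068, Σzᵢ/Kᵢ = 1.286 — both > 1, two phases present.
Iterate (Newton) starting at ψ = 0.5:
  ψ = 0.500: g = -0.1290, g' = -0.313 → ψ = 0.088
  ψ = 0.088: g = 0.0229, g' = -0.468 → ψ = 0.137
  ψ = 0.137: g = 0.0009, g' = -0.433 → ψ = 0.139
Converged at ψ = 0.139.

ψ = 0.139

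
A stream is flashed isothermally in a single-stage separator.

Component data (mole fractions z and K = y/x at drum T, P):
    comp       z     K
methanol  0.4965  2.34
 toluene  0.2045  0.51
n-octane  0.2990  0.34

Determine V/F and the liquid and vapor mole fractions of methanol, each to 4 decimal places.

Iterate (Newton) starting at V/F = 0.5:
  V/F = 0.5000: g = -0.02887, g' = -0.6959 → V/F = 0.4585
  V/F = 0.4585: g = -0.00011, g' = -0.6915 → V/F = 0.4584
Converged at V/F = 0.4584.
Compositions from xᵢ = zᵢ/(1+V/F(Kᵢ−1)), yᵢ = Kᵢxᵢ:
  methanol: x = 0.3076, y = 0.7197
  toluene: x = 0.2637, y = 0.1345
  n-octane: x = 0.4287, y = 0.1458

V/F = 0.4584, x_methanol = 0.3076, y_methanol = 0.7197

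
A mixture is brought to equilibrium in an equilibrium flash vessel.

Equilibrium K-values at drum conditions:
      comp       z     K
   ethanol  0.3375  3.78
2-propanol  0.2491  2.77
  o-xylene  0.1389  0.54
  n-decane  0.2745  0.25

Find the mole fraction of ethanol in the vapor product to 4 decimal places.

Rachford–Rice: g(V/F) = Σ zᵢ(Kᵢ−1)/(1+V/F(Kᵢ−1)) = 0.
Check two-phase: ΣzᵢKᵢ = 2.1094 > 1 and Σzᵢ/Kᵢ = 1.5344 > 1, so g(0) = 1.1094 > 0 and g(1) = -0.5344 < 0.
Newton–Raphson from V/F = 0.38:
  V/F = 0.3800: g = 0.35450, g' = -1.2410 → V/F = 0.6657
  V/F = 0.6657: g = 0.02834, g' = -1.1623 → V/F = 0.6900
  V/F = 0.6900: g = -0.00033, g' = -1.1908 → V/F = 0.6898
Converged at V/F = 0.6898.
Compositions from xᵢ = zᵢ/(1+V/F(Kᵢ−1)), yᵢ = Kᵢxᵢ:
  ethanol: x = 0.1157, y = 0.4373
  2-propanol: x = 0.1122, y = 0.3107
  o-xylene: x = 0.2035, y = 0.1099
  n-decane: x = 0.5687, y = 0.1422

y_ethanol = 0.4373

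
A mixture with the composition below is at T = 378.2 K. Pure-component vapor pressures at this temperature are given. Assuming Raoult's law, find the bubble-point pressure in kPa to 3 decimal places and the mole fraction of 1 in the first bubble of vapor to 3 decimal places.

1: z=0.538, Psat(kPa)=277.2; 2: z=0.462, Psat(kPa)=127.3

Pbub = 207.946 kPa, y_1 = 0.717

At the bubble point ψ → 0, so ΣzᵢKᵢ = 1 with Kᵢ = Pᵢˢᵃᵗ/P ⇒ P = ΣzᵢPᵢˢᵃᵗ.
P = 0.538·277.2 + 0.462·127.3 = 207.946 kPa
yᵢ = zᵢPᵢˢᵃᵗ/P ⇒ y_1 = 0.538·277.2/207.946 = 0.717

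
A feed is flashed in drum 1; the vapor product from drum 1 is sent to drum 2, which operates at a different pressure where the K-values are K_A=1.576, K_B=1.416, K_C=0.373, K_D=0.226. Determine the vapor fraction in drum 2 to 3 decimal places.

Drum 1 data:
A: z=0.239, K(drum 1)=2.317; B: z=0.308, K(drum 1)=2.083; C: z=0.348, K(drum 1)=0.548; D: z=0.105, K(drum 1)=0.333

V/F (drum 2) = 0.302

Drum 1:
Let ψ₁ = V/F and solve Σ zᵢ(Kᵢ−1)/(1+ψ₁(Kᵢ−1)) = 0.
Feasibility: ΣzᵢKᵢ = 1.421, Σzᵢ/Kᵢ = 1.201 — both > 1, two phases present.
Iterate (Newton) starting at ψ₁ = 0.41:
  ψ₁ = 0.410: g = 0.1459, g' = -0.544 → ψ₁ = 0.678
  ψ₁ = 0.678: g = 0.0038, g' = -0.539 → ψ₁ = 0.685
Converged at ψ₁ = 0.685.
Drum-1 compositions:
  A: x = 0.126, y = 0.291
  B: x = 0.177, y = 0.368
  C: x = 0.504, y = 0.276
  D: x = 0.193, y = 0.064
Drum-2 feed = drum-1 vapor: z₂ = (0.2911, 0.3682, 0.2763, 0.0644).
Drum 2:
Newton iteration, ψ₂⁰ = 0.5:
  ψ₂ = 0.500: g = -0.0767, g' = -0.435 → ψ₂ = 0.324
  ψ₂ = 0.324: g = -0.0076, g' = -0.358 → ψ₂ = 0.303
  ψ₂ = 0.303: g = -0.0001, g' = -0.352 → ψ₂ = 0.302
Converged at ψ₂ = 0.302.
  A: x = 0.248, y = 0.391
  B: x = 0.327, y = 0.463
  C: x = 0.341, y = 0.127
  D: x = 0.084, y = 0.019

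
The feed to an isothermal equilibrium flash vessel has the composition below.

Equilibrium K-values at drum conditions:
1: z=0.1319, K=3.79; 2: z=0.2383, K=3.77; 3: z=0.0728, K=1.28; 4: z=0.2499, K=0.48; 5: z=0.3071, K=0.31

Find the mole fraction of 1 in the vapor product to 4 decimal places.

Let ψ = V/F and solve Σ zᵢ(Kᵢ−1)/(1+ψ(Kᵢ−1)) = 0.
g(0) = ΣzᵢKᵢ − 1 = 0.7066 and g(1) = 1 − Σzᵢ/Kᵢ = -0.6662, so a root lies in (0, 1).
Iterate (Newton) starting at ψ = 0.5:
  ψ = 0.5000: g = -0.05081, g' = -0.9690 → ψ = 0.4476
  ψ = 0.4476: g = 0.00054, g' = -0.9929 → ψ = 0.4481
Converged at ψ = 0.4481.
Compositions from xᵢ = zᵢ/(1+ψ(Kᵢ−1)), yᵢ = Kᵢxᵢ:
  1: x = 0.0586, y = 0.2222
  2: x = 0.1063, y = 0.4008
  3: x = 0.0647, y = 0.0828
  4: x = 0.3258, y = 0.1564
  5: x = 0.4446, y = 0.1378

y_1 = 0.2222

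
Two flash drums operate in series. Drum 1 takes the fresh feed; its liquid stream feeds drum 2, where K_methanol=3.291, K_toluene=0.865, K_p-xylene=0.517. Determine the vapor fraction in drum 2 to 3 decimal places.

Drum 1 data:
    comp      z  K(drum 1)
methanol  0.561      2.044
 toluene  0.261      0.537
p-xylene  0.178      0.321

Drum 1:
Material balance + equilibrium reduce to Σ zᵢ(Kᵢ−1)/(1+ψ₁(Kᵢ−1)) = 0.
Check two-phase: ΣzᵢKᵢ = 1.344 > 1 and Σzᵢ/Kᵢ = 1.315 > 1, so g(0) = 0.344 > 0 and g(1) = -0.315 < 0.
Iterate (Newton) starting at ψ₁ = 0.5:
  ψ₁ = 0.500: g = 0.0446, g' = -0.547 → ψ₁ = 0.582
  ψ₁ = 0.582: g = -0.0007, g' = -0.566 → ψ₁ = 0.580
Converged at ψ₁ = 0.580.
Drum-1 compositions:
  methanol: x = 0.349, y = 0.714
  toluene: x = 0.357, y = 0.192
  p-xylene: x = 0.294, y = 0.094
Drum-2 feed = drum-1 liquid: z₂ = (0.3493, 0.3569, 0.2938).
Drum 2:
Material balance + equilibrium reduce to Σ zᵢ(Kᵢ−1)/(1+ψ₂(Kᵢ−1)) = 0.
g(0) = ΣzᵢKᵢ − 1 = 0.610 and g(1) = 1 − Σzᵢ/Kᵢ = -0.087, so a root lies in (0, 1).
Newton iteration, ψ₂⁰ = 0.67:
  ψ₂ = 0.670: g = 0.0530, g' = -0.443 → ψ₂ = 0.790
  ψ₂ = 0.790: g = 0.0016, g' = -0.420 → ψ₂ = 0.793
Converged at ψ₂ = 0.793.
  methanol: x = 0.124, y = 0.408
  toluene: x = 0.400, y = 0.346
  p-xylene: x = 0.476, y = 0.246

V/F (drum 2) = 0.793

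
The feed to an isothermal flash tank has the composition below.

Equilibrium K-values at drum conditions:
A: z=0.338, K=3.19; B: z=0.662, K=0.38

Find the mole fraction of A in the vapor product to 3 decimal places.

y_A = 0.704

Rachford–Rice: g(V/F) = Σ zᵢ(Kᵢ−1)/(1+V/F(Kᵢ−1)) = 0.
g(0) = ΣzᵢKᵢ − 1 = 0.330 and g(1) = 1 − Σzᵢ/Kᵢ = -0.848, so a root lies in (0, 1).
Binary case is linear: z₁(K₁−1)(1+V/F(K₂−1)) + z₂(K₂−1)(1+V/F(K₁−1)) = 0
⇒ V/F = [z₁(K₁−1)+z₂(K₂−1)] / [−(K₁−1)(K₂−1)] = 0.3298/1.3578 = 0.243
Compositions from xᵢ = zᵢ/(1+V/F(Kᵢ−1)), yᵢ = Kᵢxᵢ:
  A: x = 0.221, y = 0.704
  B: x = 0.779, y = 0.296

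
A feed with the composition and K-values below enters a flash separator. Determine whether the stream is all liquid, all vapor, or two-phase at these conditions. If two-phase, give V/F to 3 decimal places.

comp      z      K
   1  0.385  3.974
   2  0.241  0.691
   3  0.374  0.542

ΣzᵢKᵢ = 1.899; Σzᵢ/Kᵢ = 1.136.
Both exceed 1, so a two-phase solution exists.
Let ψ = V/F and solve Σ zᵢ(Kᵢ−1)/(1+ψ(Kᵢ−1)) = 0.
Iterate (Newton) starting at ψ = 0.5:
  ψ = 0.500: g = 0.1501, g' = -0.715 → ψ = 0.710
  ψ = 0.710: g = 0.0187, g' = -0.562 → ψ = 0.743
  ψ = 0.743: g = 0.0002, g' = -0.549 → ψ = 0.744
Converged at ψ = 0.744.

two-phase, V/F = 0.744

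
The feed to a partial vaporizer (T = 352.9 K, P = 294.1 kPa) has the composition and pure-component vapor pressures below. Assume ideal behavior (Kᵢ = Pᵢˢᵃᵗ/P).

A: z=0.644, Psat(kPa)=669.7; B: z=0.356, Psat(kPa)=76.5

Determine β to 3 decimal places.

Raoult's law: Kᵢ = Pᵢˢᵃᵗ/P = Pᵢˢᵃᵗ/294.1.
  K_A = 669.7/294.1 = 2.27712, K_B = 76.5/294.1 = 0.26012
Let β = V/F and solve Σ zᵢ(Kᵢ−1)/(1+β(Kᵢ−1)) = 0.
g(0) = ΣzᵢKᵢ − 1 = 0.559 and g(1) = 1 − Σzᵢ/Kᵢ = -0.651, so a root lies in (0, 1).
Newton iteration, β⁰ = 0.5:
  β = 0.500: g = 0.0839, g' = -0.882 → β = 0.595
  β = 0.595: g = -0.0033, g' = -0.961 → β = 0.592
Converged at β = 0.592.

β = 0.592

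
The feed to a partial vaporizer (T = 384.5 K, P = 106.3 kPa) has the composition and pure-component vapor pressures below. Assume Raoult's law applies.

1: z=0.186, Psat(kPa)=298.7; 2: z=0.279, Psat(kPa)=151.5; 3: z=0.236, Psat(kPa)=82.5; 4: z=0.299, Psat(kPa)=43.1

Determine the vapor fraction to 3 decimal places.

Raoult's law: Kᵢ = Pᵢˢᵃᵗ/P = Pᵢˢᵃᵗ/106.3.
  K_1 = 298.7/106.3 = 2.80997, K_2 = 151.5/106.3 = 1.42521, K_3 = 82.5/106.3 = 0.77611, K_4 = 43.1/106.3 = 0.40546
Rachford–Rice: g(ψ) = Σ zᵢ(Kᵢ−1)/(1+ψ(Kᵢ−1)) = 0.
g(0) = ΣzᵢKᵢ − 1 = 0.225 and g(1) = 1 − Σzᵢ/Kᵢ = -0.303, so a root lies in (0, 1).
Newton–Raphson from ψ = 0.64:
  ψ = 0.640: g = -0.0994, g' = -0.453 → ψ = 0.421
  ψ = 0.421: g = -0.0037, g' = -0.435 → ψ = 0.412
Converged at ψ = 0.412.

ψ = 0.412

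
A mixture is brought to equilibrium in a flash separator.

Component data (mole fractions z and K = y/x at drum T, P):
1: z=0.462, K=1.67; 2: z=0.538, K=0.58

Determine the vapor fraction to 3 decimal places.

ψ = 0.297

Let ψ = V/F and solve Σ zᵢ(Kᵢ−1)/(1+ψ(Kᵢ−1)) = 0.
Feasibility: ΣzᵢKᵢ = 1.084, Σzᵢ/Kᵢ = 1.204 — both > 1, two phases present.
Binary case is linear: z₁(K₁−1)(1+ψ(K₂−1)) + z₂(K₂−1)(1+ψ(K₁−1)) = 0
⇒ ψ = [z₁(K₁−1)+z₂(K₂−1)] / [−(K₁−1)(K₂−1)] = 0.0836/0.2814 = 0.297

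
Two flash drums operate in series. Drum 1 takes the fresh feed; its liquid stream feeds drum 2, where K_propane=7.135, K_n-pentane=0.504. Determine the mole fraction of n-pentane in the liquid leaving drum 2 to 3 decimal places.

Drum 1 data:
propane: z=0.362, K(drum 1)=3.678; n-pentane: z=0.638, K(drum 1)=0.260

Drum 1:
Let ψ₁ = V/F and solve Σ zᵢ(Kᵢ−1)/(1+ψ₁(Kᵢ−1)) = 0.
g(0) = ΣzᵢKᵢ − 1 = 0.497 and g(1) = 1 − Σzᵢ/Kᵢ = -1.552, so a root lies in (0, 1).
Newton iteration, ψ₁⁰ = 0.66:
  ψ₁ = 0.660: g = -0.5725, g' = -1.674 → ψ₁ = 0.318
  ψ₁ = 0.318: g = -0.0938, g' = -1.355 → ψ₁ = 0.249
  ψ₁ = 0.249: g = 0.0032, g' = -1.460 → ψ₁ = 0.251
Converged at ψ₁ = 0.251.
Drum-1 compositions:
  propane: x = 0.217, y = 0.796
  n-pentane: x = 0.783, y = 0.204
Drum-2 feed = drum-1 liquid: z₂ = (0.2165, 0.7835).
Drum 2:
Rachford–Rice: g(ψ₂) = Σ zᵢ(Kᵢ−1)/(1+ψ₂(Kᵢ−1)) = 0.
Feasibility: ΣzᵢKᵢ = 1.940, Σzᵢ/Kᵢ = 1.585 — both > 1, two phases present.
Binary case is linear: z₁(K₁−1)(1+ψ₂(K₂−1)) + z₂(K₂−1)(1+ψ₂(K₁−1)) = 0
⇒ ψ₂ = [z₁(K₁−1)+z₂(K₂−1)] / [−(K₁−1)(K₂−1)] = 0.9396/3.0430 = 0.309
  propane: x = 0.075, y = 0.534
  n-pentane: x = 0.925, y = 0.466

x_n-pentane (drum 2) = 0.925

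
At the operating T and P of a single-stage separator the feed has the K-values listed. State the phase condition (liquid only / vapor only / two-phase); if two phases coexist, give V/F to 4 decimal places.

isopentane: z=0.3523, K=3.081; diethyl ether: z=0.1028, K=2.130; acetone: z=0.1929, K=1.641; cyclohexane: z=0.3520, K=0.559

ΣzᵢKᵢ = 1.8177; Σzᵢ/Kᵢ = 0.9099.
Since Σzᵢ/Kᵢ < 1 the mixture is above its dew point — single vapor phase.

vapor only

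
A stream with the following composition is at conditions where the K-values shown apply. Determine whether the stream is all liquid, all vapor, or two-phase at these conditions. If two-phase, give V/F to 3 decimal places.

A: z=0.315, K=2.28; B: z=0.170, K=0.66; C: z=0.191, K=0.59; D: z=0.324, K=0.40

ΣzᵢKᵢ = 1.073; Σzᵢ/Kᵢ = 1.529.
Both exceed 1, so a two-phase solution exists.
Let ψ = V/F and solve Σ zᵢ(Kᵢ−1)/(1+ψ(Kᵢ−1)) = 0.
Iterate (Newton) starting at ψ = 0.5:
  ψ = 0.500: g = -0.2000, g' = -0.509 → ψ = 0.107
  ψ = 0.107: g = 0.0049, g' = -0.589 → ψ = 0.116
Converged at ψ = 0.116.

two-phase, V/F = 0.116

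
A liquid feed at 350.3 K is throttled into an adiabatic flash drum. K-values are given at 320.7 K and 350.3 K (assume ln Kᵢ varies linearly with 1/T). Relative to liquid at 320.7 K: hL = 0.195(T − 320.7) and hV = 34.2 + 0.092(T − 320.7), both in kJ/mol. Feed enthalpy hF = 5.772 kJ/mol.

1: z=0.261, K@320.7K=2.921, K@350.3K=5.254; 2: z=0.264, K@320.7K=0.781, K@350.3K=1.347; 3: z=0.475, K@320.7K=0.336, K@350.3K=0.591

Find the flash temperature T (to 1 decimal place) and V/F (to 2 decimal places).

Adiabatic flash: solve Rachford–Rice at each trial T, then check hF = ψ·hV(T) + (1−ψ)·hL(T).
  T = 320.7 K: K = (2.921, 0.781, 0.336), RR gives ψ = 0.126, H_out = 4.310 kJ/mol
  T = 350.3 K: K = (5.254, 1.347, 0.591), RR gives ψ = 0.882, H_out = 33.239 kJ/mol
  T = 335.5 K: K = (3.969, 1.038, 0.451), RR gives ψ = 0.443, H_out = 17.369 kJ/mol
  T = 328.1 K: K = (3.417, 0.903, 0.391), RR gives ψ = 0.281, H_out = 10.846 kJ/mol
  T = 324.4 K: K = (3.162, 0.841, 0.363), RR gives ψ = 0.204, H_out = 7.623 kJ/mol
  T = 322.5 K: K = (3.036, 0.810, 0.349), RR gives ψ = 0.164, H_out = 5.939 kJ/mol
Linear interpolation between T = 320.7 (H_out = 4.310) and T = 322.5 (H_out = 5.939) on hF = 5.772 gives T ≈ 322.3 K, at which ψ = 0.16.

T = 322.3 K, V/F = 0.16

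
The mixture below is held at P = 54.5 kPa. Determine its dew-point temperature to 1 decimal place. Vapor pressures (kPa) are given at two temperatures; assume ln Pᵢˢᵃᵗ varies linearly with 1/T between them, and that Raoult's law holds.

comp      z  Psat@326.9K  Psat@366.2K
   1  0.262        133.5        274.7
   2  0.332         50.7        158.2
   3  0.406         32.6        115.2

T = 330.9 K

Dew-point temperature: Σzᵢ·P/Pᵢˢᵃᵗ(T) = 1. Interpolate ln Pᵢˢᵃᵗ = aᵢ + bᵢ/T.
  T = 326.9 K: ΣzᵢP/Pᵢˢᵃᵗ = 1.1426
  T = 366.2 K: ΣzᵢP/Pᵢˢᵃᵗ = 0.3584
  T = 346.5 K: ΣzᵢP/Pᵢˢᵃᵗ = 0.6180
  T = 336.7 K: ΣzᵢP/Pᵢˢᵃᵗ = 0.8320
  T = 331.8 K: ΣzᵢP/Pᵢˢᵃᵗ = 0.9725
  T = 329.4 K: ΣzᵢP/Pᵢˢᵃᵗ = 1.0517
  T = 330.6 K: ΣzᵢP/Pᵢˢᵃᵗ = 1.0112
Interpolating between 330.6 K and 331.8 K gives T ≈ 330.9 K.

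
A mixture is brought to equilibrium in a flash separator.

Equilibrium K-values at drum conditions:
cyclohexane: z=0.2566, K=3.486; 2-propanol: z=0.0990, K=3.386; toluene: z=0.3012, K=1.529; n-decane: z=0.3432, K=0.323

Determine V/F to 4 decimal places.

V/F = 0.6954

Rachford–Rice: g(V/F) = Σ zᵢ(Kᵢ−1)/(1+V/F(Kᵢ−1)) = 0.
g(0) = ΣzᵢKᵢ − 1 = 0.8011 and g(1) = 1 − Σzᵢ/Kᵢ = -0.3624, so a root lies in (0, 1).
Newton–Raphson from V/F = 0.4:
  V/F = 0.4000: g = 0.25359, g' = -0.8995 → V/F = 0.6819
  V/F = 0.6819: g = 0.01209, g' = -0.8883 → V/F = 0.6955
  V/F = 0.6955: g = -0.00007, g' = -0.8995 → V/F = 0.6954
Converged at V/F = 0.6954.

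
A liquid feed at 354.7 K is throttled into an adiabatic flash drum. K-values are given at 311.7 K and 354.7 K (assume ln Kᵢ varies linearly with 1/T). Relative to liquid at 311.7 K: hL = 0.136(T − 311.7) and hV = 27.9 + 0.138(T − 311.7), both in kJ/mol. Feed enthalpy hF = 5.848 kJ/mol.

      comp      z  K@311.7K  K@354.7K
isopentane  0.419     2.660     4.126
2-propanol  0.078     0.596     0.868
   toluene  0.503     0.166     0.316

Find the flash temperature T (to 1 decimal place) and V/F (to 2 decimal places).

Adiabatic flash: solve Rachford–Rice at each trial T, then check hF = ψ·hV(T) + (1−ψ)·hL(T).
  T = 311.7 K: K = (2.660, 0.596, 0.166), RR gives ψ = 0.187, H_out = 5.210 kJ/mol
  T = 354.7 K: K = (4.126, 0.868, 0.316), RR gives ψ = 0.481, H_out = 19.295 kJ/mol
  T = 333.2 K: K = (3.360, 0.728, 0.234), RR gives ψ = 0.343, H_out = 12.516 kJ/mol
  T = 322.4 K: K = (3.000, 0.661, 0.198), RR gives ψ = 0.270, H_out = 8.995 kJ/mol
  T = 317.0 K: K = (2.826, 0.628, 0.181), RR gives ψ = 0.230, H_out = 7.136 kJ/mol
  T = 314.4 K: K = (2.744, 0.612, 0.174), RR gives ψ = 0.209, H_out = 6.205 kJ/mol
  T = 313.0 K: K = (2.700, 0.604, 0.170), RR gives ψ = 0.198, H_out = 5.693 kJ/mol
Linear interpolation between T = 313.0 (H_out = 5.693) and T = 314.4 (H_out = 6.205) on hF = 5.848 gives T ≈ 313.4 K, at which ψ = 0.20.

T = 313.4 K, V/F = 0.20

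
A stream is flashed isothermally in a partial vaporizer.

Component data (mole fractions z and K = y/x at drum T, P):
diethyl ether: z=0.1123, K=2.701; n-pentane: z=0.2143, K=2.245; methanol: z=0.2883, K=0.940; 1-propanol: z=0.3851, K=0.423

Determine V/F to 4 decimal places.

V/F = 0.3694

Material balance + equilibrium reduce to Σ zᵢ(Kᵢ−1)/(1+V/F(Kᵢ−1)) = 0.
Check two-phase: ΣzᵢKᵢ = 1.2183 > 1 and Σzᵢ/Kᵢ = 1.3541 > 1, so g(0) = 0.2183 > 0 and g(1) = -0.3541 < 0.
Iterate (Newton) starting at V/F = 0.5:
  V/F = 0.5000: g = -0.06247, g' = -0.4754 → V/F = 0.3686
  V/F = 0.3686: g = 0.00037, g' = -0.4867 → V/F = 0.3694
Converged at V/F = 0.3694.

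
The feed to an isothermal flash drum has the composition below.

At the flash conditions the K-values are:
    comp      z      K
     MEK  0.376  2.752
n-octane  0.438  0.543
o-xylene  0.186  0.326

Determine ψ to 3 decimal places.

Newton iteration, ψ⁰ = 0.5:
  ψ = 0.500: g = -0.0974, g' = -0.674 → ψ = 0.355
  ψ = 0.355: g = 0.0021, g' = -0.715 → ψ = 0.358
Converged at ψ = 0.358.

ψ = 0.358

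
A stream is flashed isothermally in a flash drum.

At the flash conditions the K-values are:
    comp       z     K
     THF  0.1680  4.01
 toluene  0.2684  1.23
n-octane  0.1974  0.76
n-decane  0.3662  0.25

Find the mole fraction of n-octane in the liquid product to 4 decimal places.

x_n-octane = 0.2075

Rachford–Rice: g(V/F) = Σ zᵢ(Kᵢ−1)/(1+V/F(Kᵢ−1)) = 0.
Check two-phase: ΣzᵢKᵢ = 1.2454 > 1 and Σzᵢ/Kᵢ = 1.9846 > 1, so g(0) = 0.2454 > 0 and g(1) = -0.9846 < 0.
Iterate (Newton) starting at V/F = 0.68:
  V/F = 0.6800: g = -0.39777, g' = -1.0487 → V/F = 0.3007
  V/F = 0.3007: g = -0.08253, g' = -0.7884 → V/F = 0.1960
  V/F = 0.1960: g = 0.00538, g' = -0.9107 → V/F = 0.2020
Converged at V/F = 0.2020.
Compositions from xᵢ = zᵢ/(1+V/F(Kᵢ−1)), yᵢ = Kᵢxᵢ:
  THF: x = 0.1045, y = 0.4190
  toluene: x = 0.2565, y = 0.3155
  n-octane: x = 0.2075, y = 0.1577
  n-decane: x = 0.4316, y = 0.1079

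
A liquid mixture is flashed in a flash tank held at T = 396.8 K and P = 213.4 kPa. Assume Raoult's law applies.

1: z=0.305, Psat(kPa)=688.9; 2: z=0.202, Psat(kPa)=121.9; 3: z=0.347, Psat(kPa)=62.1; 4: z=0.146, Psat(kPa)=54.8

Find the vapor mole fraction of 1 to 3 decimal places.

y_1 = 0.719

Raoult's law: Kᵢ = Pᵢˢᵃᵗ/P = Pᵢˢᵃᵗ/213.4.
  K_1 = 688.9/213.4 = 3.22821, K_2 = 121.9/213.4 = 0.57123, K_3 = 62.1/213.4 = 0.29100, K_4 = 54.8/213.4 = 0.25679
Rachford–Rice: g(β) = Σ zᵢ(Kᵢ−1)/(1+β(Kᵢ−1)) = 0.
g(0) = ΣzᵢKᵢ − 1 = 0.238 and g(1) = 1 − Σzᵢ/Kᵢ = -1.209, so a root lies in (0, 1).
Iterate (Newton) starting at β = 0.5:
  β = 0.500: g = -0.3426, g' = -1.022 → β = 0.165
  β = 0.165: g = 0.0017, g' = -1.182 → β = 0.166
Converged at β = 0.166.
Compositions from xᵢ = zᵢ/(1+β(Kᵢ−1)), yᵢ = Kᵢxᵢ:
  1: x = 0.223, y = 0.719
  2: x = 0.217, y = 0.124
  3: x = 0.393, y = 0.114
  4: x = 0.167, y = 0.043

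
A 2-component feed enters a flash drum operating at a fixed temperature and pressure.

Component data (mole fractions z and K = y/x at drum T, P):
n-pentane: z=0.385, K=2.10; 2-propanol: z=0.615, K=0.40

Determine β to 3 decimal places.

Binary case is linear: z₁(K₁−1)(1+β(K₂−1)) + z₂(K₂−1)(1+β(K₁−1)) = 0
⇒ β = [z₁(K₁−1)+z₂(K₂−1)] / [−(K₁−1)(K₂−1)] = 0.0545/0.6600 = 0.083

β = 0.083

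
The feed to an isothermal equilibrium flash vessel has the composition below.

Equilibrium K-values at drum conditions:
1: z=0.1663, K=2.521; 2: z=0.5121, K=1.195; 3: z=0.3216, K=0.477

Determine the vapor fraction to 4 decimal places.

Material balance + equilibrium reduce to Σ zᵢ(Kᵢ−1)/(1+ψ(Kᵢ−1)) = 0.
Check two-phase: ΣzᵢKᵢ = 1.1846 > 1 and Σzᵢ/Kᵢ = 1.1687 > 1, so g(0) = 0.1846 > 0 and g(1) = -0.1687 < 0.
Newton iteration, ψ⁰ = 0.59:
  ψ = 0.5900: g = -0.02039, g' = -0.3065 → ψ = 0.5235
  ψ = 0.5235: g = -0.00017, g' = -0.3021 → ψ = 0.5229
Converged at ψ = 0.5229.

ψ = 0.5229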